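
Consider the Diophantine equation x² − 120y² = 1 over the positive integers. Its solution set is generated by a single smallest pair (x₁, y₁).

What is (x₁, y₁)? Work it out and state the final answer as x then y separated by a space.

√120 = [10; 1,20, …], period ℓ=2 (even) → k=1
a_0=10:  p_0=10·1+0=10,  q_0=10·0+1=1
a_1=1:  p_1=1·10+1=11,  q_1=1·1+0=1
fundamental: x₁=11, y₁=1  (since 121 − 120·1 = 1)

11 1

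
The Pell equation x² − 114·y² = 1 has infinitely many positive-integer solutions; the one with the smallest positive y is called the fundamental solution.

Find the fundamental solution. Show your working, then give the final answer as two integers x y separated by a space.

d=114: √d = [10; 1,2,10,2,1,20] (ℓ=6, even), read p_5/q_5
k=0  a_k=10  p_k/q_k = 10/1
…
k=2  a_k=2  p_k/q_k = 32/3
k=3  a_k=10  p_k/q_k = 331/31
k=4  a_k=2  p_k/q_k = 694/65
k=5  a_k=1  p_k/q_k = 1025/96
fundamental: x₁=1025, y₁=96  (since 1050625 − 114·9216 = 1)

1025 96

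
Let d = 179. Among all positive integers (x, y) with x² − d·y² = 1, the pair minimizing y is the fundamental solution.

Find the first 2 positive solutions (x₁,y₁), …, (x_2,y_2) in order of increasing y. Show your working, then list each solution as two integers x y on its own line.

√179 = [13; 2,1,1,1,3,…,1,2,26, …], period ℓ=14 (even) → k=13
step 0: (13, 1)  from 13·(1,0) + (0,1)
…
step 2: (40, 3)  from 1·(27,2) + (13,1)
step 3: (67, 5)  from 1·(40,3) + (27,2)
step 4: (107, 8)  from 1·(67,5) + (40,3)
step 5: (388, 29)  from 3·(107,8) + (67,5)
…
step 8: (137042, 10243)  from 5·(26999,2018) + (2047,153)
step 9: (438125, 32747)  from 3·(137042,10243) + (26999,2018)
…
step 11: (1013292, 75737)  from 1·(575167,42990) + (438125,32747)
step 12: (1588459, 118727)  from 1·(1013292,75737) + (575167,42990)
step 13: (4190210, 313191)  from 2·(1588459,118727) + (1013292,75737)
(x₁, y₁) = (4190210, 313191);  4190210² − 179·313191² = 1 ✓
(4190210+313191√179)^2 = 35115719688199 + 2624672120220√179

4190210 313191
35115719688199 2624672120220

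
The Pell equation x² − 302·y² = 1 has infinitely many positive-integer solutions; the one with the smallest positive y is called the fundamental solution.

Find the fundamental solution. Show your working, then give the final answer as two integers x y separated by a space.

d=302: √d = [17; 2,1,1,1,4,…,1,2,34] (ℓ=16, even), read p_15/q_15
step 0: (17, 1)  from 17·(1,0) + (0,1)
…
step 3: (87, 5)  from 1·(52,3) + (35,2)
…
step 6: (1425, 82)  from 2·(643,37) + (139,8)
…
step 9: (36581, 2105)  from 1·(34513,1986) + (2068,119)
step 10: (107675, 6196)  from 2·(36581,2105) + (34513,1986)
step 11: (467281, 26889)  from 4·(107675,6196) + (36581,2105)
…
step 14: (1617193, 93059)  from 1·(1042237,59974) + (574956,33085)
step 15: (4276623, 246092)  from 2·(1617193,93059) + (1042237,59974)
fundamental: x₁=4276623, y₁=246092  (since 18289504284129 − 302·60561272464 = 1)

4276623 246092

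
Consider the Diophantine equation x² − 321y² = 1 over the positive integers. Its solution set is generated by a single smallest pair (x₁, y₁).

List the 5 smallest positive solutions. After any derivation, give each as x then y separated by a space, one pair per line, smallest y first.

d=321: √d = [17; 1,10,1,34] (ℓ=4, even), read p_3/q_3
step 0: (17, 1)  from 17·(1,0) + (0,1)
step 1: (18, 1)  from 1·(17,1) + (1,0)
step 2: (197, 11)  from 10·(18,1) + (17,1)
step 3: (215, 12)  from 1·(197,11) + (18,1)
(x₁, y₁) = (215, 12);  215² − 321·12² = 1 ✓
(215+12√321)^2 = 92449 + 5160√321
(215+12√321)^3 = 39752855 + 2218788√321
(215+12√321)^4 = 17093635201 + 954073680√321
(215+12√321)^5 = 7350223383575 + 410249463612√321

215 12
92449 5160
39752855 2218788
17093635201 954073680
7350223383575 410249463612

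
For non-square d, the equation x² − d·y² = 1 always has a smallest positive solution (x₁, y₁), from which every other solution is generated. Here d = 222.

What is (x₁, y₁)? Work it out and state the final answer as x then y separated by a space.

149 10

[14; 1,8,1,28] for √222; ℓ=4 ⇒ convergent index 3
i=0: a=14 ⇒ p=14, q=1
…
i=2: a=8 ⇒ p=134, q=9
i=3: a=1 ⇒ p=149, q=10
fundamental: x₁=149, y₁=10  (since 22201 − 222·100 = 1)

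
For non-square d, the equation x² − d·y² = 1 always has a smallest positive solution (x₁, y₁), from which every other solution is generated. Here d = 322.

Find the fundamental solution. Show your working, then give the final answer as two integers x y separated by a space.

323 18

√322 = [17; 1,16,1,34, …], period ℓ=4 (even) → k=3
a_0=17:  p_0=17·1+0=17,  q_0=17·0+1=1
a_1=1:  p_1=1·17+1=18,  q_1=1·1+0=1
a_2=16:  p_2=16·18+17=305,  q_2=16·1+1=17
a_3=1:  p_3=1·305+18=323,  q_3=1·17+1=18
→ (323, 18).  Check: 323²=104329, 322·18²=104328, difference 1.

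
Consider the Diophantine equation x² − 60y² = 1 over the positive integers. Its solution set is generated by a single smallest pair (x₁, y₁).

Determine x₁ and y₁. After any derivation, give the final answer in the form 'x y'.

[7; 1,2,1,14] for √60; ℓ=4 ⇒ convergent index 3
k=0  a_k=7  p_k/q_k = 7/1
k=1  a_k=1  p_k/q_k = 8/1
k=2  a_k=2  p_k/q_k = 23/3
k=3  a_k=1  p_k/q_k = 31/4
fundamental: x₁=31, y₁=4  (since 961 − 60·16 = 1)

31 4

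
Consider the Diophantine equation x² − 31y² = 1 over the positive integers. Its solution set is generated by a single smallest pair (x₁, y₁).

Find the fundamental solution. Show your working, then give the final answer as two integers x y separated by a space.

1520 273

[5; 1,1,3,5,3,1,1,10] for √31; ℓ=8 ⇒ convergent index 7
i=0: a=5 ⇒ p=5, q=1
i=1: a=1 ⇒ p=6, q=1
i=2: a=1 ⇒ p=11, q=2
i=3: a=3 ⇒ p=39, q=7
…
i=5: a=3 ⇒ p=657, q=118
i=6: a=1 ⇒ p=863, q=155
i=7: a=1 ⇒ p=1520, q=273
→ (1520, 273).  Check: 1520²=2310400, 31·273²=2310399, difference 1.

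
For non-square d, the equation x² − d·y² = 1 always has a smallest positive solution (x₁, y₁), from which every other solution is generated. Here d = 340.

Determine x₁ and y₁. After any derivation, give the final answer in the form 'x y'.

285769 15498

[18; 2,3,1,1,1,…,3,2,36] for √340; ℓ=14 ⇒ convergent index 13
a_0=18:  p_0=18·1+0=18,  q_0=18·0+1=1
a_1=2:  p_1=2·18+1=37,  q_1=2·1+0=2
a_2=3:  p_2=3·37+18=129,  q_2=3·2+1=7
a_3=1:  p_3=1·129+37=166,  q_3=1·7+2=9
a_4=1:  p_4=1·166+129=295,  q_4=1·9+7=16
…
a_7=8:  p_7=8·756+461=6509,  q_7=8·41+25=353
a_8=1:  p_8=1·6509+756=7265,  q_8=1·353+41=394
a_9=1:  p_9=1·7265+6509=13774,  q_9=1·394+353=747
a_10=1:  p_10=1·13774+7265=21039,  q_10=1·747+394=1141
a_11=1:  p_11=1·21039+13774=34813,  q_11=1·1141+747=1888
a_12=3:  p_12=3·34813+21039=125478,  q_12=3·1888+1141=6805
a_13=2:  p_13=2·125478+34813=285769,  q_13=2·6805+1888=15498
(x₁, y₁) = (285769, 15498);  285769² − 340·15498² = 1 ✓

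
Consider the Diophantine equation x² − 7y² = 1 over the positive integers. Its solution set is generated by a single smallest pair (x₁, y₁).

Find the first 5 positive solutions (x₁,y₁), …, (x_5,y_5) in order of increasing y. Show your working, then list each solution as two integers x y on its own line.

[2; 1,1,1,4] for √7; ℓ=4 ⇒ convergent index 3
step 0: (2, 1)  from 2·(1,0) + (0,1)
step 1: (3, 1)  from 1·(2,1) + (1,0)
step 2: (5, 2)  from 1·(3,1) + (2,1)
step 3: (8, 3)  from 1·(5,2) + (3,1)
(x₁, y₁) = (8, 3);  8² − 7·3² = 1 ✓
n=2: (8,3)∘(8,3) = (8·8+7·3·3, 8·3+3·8) = (127,48)
n=3: (127,48)∘(8,3) = (8·127+7·3·48, 8·48+3·127) = (2024,765)
n=4: (2024,765)∘(8,3) = (8·2024+7·3·765, 8·765+3·2024) = (32257,12192)
n=5: (32257,12192)∘(8,3) = (8·32257+7·3·12192, 8·12192+3·32257) = (514088,194307)

8 3
127 48
2024 765
32257 12192
514088 194307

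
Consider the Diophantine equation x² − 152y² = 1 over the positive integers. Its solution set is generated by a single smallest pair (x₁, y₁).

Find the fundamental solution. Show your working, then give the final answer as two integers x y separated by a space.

37 3

√152 → a₀=12, period (3,24); ℓ=2 even so k=1
a_0=12:  p_0=12·1+0=12,  q_0=12·0+1=1
a_1=3:  p_1=3·12+1=37,  q_1=3·1+0=3
fundamental: x₁=37, y₁=3  (since 1369 − 152·9 = 1)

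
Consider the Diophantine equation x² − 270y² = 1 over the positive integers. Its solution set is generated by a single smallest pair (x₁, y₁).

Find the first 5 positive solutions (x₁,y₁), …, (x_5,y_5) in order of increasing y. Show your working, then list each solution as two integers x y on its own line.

5291 322
55989361 3407404
592479412811 36057148806
6269617090376641 381556745257688
66345087457886202251 4037633442259705610

d=270: √d = [16; 2,3,6,3,2,32] (ℓ=6, even), read p_5/q_5
k=0  a_k=16  p_k/q_k = 16/1
k=1  a_k=2  p_k/q_k = 33/2
k=2  a_k=3  p_k/q_k = 115/7
k=3  a_k=6  p_k/q_k = 723/44
k=4  a_k=3  p_k/q_k = 2284/139
k=5  a_k=2  p_k/q_k = 5291/322
(x₁, y₁) = (5291, 322);  5291² − 270·322² = 1 ✓
k=2:  x_2 = 5291·5291+270·322·322 = 55989361,  y_2 = 5291·322+322·5291 = 3407404
k=3:  x_3 = 5291·55989361+270·322·3407404 = 592479412811,  y_3 = 5291·3407404+322·55989361 = 36057148806
k=4:  x_4 = 5291·592479412811+270·322·36057148806 = 6269617090376641,  y_4 = 5291·36057148806+322·592479412811 = 381556745257688
k=5:  x_5 = 5291·6269617090376641+270·322·381556745257688 = 66345087457886202251,  y_5 = 5291·381556745257688+322·6269617090376641 = 4037633442259705610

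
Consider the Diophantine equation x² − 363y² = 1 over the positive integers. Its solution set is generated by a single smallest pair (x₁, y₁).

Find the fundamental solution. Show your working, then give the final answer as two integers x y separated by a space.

362 19

[19; 19,38] for √363; ℓ=2 ⇒ convergent index 1
k=0  a_k=19  p_k/q_k = 19/1
k=1  a_k=19  p_k/q_k = 362/19
→ (362, 19).  Check: 362²=131044, 363·19²=131043, difference 1.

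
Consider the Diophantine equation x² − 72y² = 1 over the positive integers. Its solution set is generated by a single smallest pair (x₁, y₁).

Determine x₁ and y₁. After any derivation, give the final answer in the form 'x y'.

[8; 2,16] for √72; ℓ=2 ⇒ convergent index 1
i=0: a=8 ⇒ p=8, q=1
i=1: a=2 ⇒ p=17, q=2
fundamental: x₁=17, y₁=2  (since 289 − 72·4 = 1)

17 2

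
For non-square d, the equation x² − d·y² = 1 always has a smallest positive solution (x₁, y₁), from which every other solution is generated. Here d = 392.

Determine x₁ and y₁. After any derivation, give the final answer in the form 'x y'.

√392 = [19; 1,3,1,38, …], period ℓ=4 (even) → k=3
step 0: (19, 1)  from 19·(1,0) + (0,1)
…
step 2: (79, 4)  from 3·(20,1) + (19,1)
step 3: (99, 5)  from 1·(79,4) + (20,1)
(x₁, y₁) = (99, 5);  99² − 392·5² = 1 ✓

99 5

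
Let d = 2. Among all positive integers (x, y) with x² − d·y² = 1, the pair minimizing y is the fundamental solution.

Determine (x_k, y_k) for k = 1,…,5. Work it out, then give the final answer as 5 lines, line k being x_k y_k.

3 2
17 12
99 70
577 408
3363 2378

[1; 2] for √2; ℓ=1 ⇒ convergent index 1
k=0  a_k=1  p_k/q_k = 1/1
k=1  a_k=2  p_k/q_k = 3/2
→ (3, 2).  Check: 3²=9, 2·2²=8, difference 1.
k=2:  x_2 = 3·3+2·2·2 = 17,  y_2 = 3·2+2·3 = 12
k=3:  x_3 = 3·17+2·2·12 = 99,  y_3 = 3·12+2·17 = 70
k=4:  x_4 = 3·99+2·2·70 = 577,  y_4 = 3·70+2·99 = 408
k=5:  x_5 = 3·577+2·2·408 = 3363,  y_5 = 3·408+2·577 = 2378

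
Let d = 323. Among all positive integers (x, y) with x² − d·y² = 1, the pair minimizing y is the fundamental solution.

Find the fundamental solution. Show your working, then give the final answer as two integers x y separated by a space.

[17; 1,34] for √323; ℓ=2 ⇒ convergent index 1
step 0: (17, 1)  from 17·(1,0) + (0,1)
step 1: (18, 1)  from 1·(17,1) + (1,0)
fundamental: x₁=18, y₁=1  (since 324 − 323·1 = 1)

18 1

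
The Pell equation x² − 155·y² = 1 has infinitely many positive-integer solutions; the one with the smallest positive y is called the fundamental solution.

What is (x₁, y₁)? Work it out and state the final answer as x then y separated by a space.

249 20

d=155: √d = [12; 2,4,2,24] (ℓ=4, even), read p_3/q_3
step 0: (12, 1)  from 12·(1,0) + (0,1)
…
step 2: (112, 9)  from 4·(25,2) + (12,1)
step 3: (249, 20)  from 2·(112,9) + (25,2)
fundamental: x₁=249, y₁=20  (since 62001 − 155·400 = 1)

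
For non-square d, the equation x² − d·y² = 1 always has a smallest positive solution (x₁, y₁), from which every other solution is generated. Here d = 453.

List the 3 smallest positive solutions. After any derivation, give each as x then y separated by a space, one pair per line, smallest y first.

√453 = [21; 3,1,1,10,14,10,1,1,3,42, …], period ℓ=10 (even) → k=9
a_0=21:  p_0=21·1+0=21,  q_0=21·0+1=1
…
a_2=1:  p_2=1·64+21=85,  q_2=1·3+1=4
a_3=1:  p_3=1·85+64=149,  q_3=1·4+3=7
…
a_8=1:  p_8=1·245764+223565=469329,  q_8=1·11547+10504=22051
a_9=3:  p_9=3·469329+245764=1653751,  q_9=3·22051+11547=77700
fundamental: x₁=1653751, y₁=77700  (since 2734892370001 − 453·6037290000 = 1)
k=2:  x_2 = 1653751·1653751+453·77700·77700 = 5469784740001,  y_2 = 1653751·77700+77700·1653751 = 256992905400
k=3:  x_3 = 1653751·5469784740001+453·77700·256992905400 = 18091323967121133751,  y_3 = 1653751·256992905400+77700·5469784740001 = 850004548596233100

1653751 77700
5469784740001 256992905400
18091323967121133751 850004548596233100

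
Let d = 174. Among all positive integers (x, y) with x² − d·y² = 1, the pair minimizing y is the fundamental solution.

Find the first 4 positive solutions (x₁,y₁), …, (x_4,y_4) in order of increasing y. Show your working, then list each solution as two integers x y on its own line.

1451 110
4210801 319220
12219743051 926376330
35461690123201 2688343790440

d=174: √d = [13; 5,4,5,26] (ℓ=4, even), read p_3/q_3
k=0  a_k=13  p_k/q_k = 13/1
…
k=2  a_k=4  p_k/q_k = 277/21
k=3  a_k=5  p_k/q_k = 1451/110
(x₁, y₁) = (1451, 110);  1451² − 174·110² = 1 ✓
n=2: (1451,110)∘(1451,110) = (1451·1451+174·110·110, 1451·110+110·1451) = (4210801,319220)
n=3: (4210801,319220)∘(1451,110) = (1451·4210801+174·110·319220, 1451·319220+110·4210801) = (12219743051,926376330)
n=4: (12219743051,926376330)∘(1451,110) = (1451·12219743051+174·110·926376330, 1451·926376330+110·12219743051) = (35461690123201,2688343790440)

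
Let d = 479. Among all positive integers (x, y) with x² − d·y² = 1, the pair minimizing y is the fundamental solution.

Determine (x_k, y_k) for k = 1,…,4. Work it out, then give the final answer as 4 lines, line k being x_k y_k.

2989440 136591
17873503027199 816661198080
106863529779256567680 4882719303976413809
638924220926583633867571201 29193192792157684333155840

[21; 1,7,1,3,2,21,2,3,1,7,1,42] for √479; ℓ=12 ⇒ convergent index 11
k=0  a_k=21  p_k/q_k = 21/1
k=1  a_k=1  p_k/q_k = 22/1
k=2  a_k=7  p_k/q_k = 175/8
k=3  a_k=1  p_k/q_k = 197/9
k=4  a_k=3  p_k/q_k = 766/35
k=5  a_k=2  p_k/q_k = 1729/79
k=6  a_k=21  p_k/q_k = 37075/1694
k=7  a_k=2  p_k/q_k = 75879/3467
k=8  a_k=3  p_k/q_k = 264712/12095
k=9  a_k=1  p_k/q_k = 340591/15562
k=10  a_k=7  p_k/q_k = 2648849/121029
k=11  a_k=1  p_k/q_k = 2989440/136591
→ (2989440, 136591).  Check: 2989440²=8936751513600, 479·136591²=8936751513599, difference 1.
(x_2, y_2) = (2989440·2989440 + 479·136591·136591, 2989440·136591 + 136591·2989440) = (17873503027199, 816661198080)
(x_3, y_3) = (2989440·17873503027199 + 479·136591·816661198080, 2989440·816661198080 + 136591·17873503027199) = (106863529779256567680, 4882719303976413809)
(x_4, y_4) = (2989440·106863529779256567680 + 479·136591·4882719303976413809, 2989440·4882719303976413809 + 136591·106863529779256567680) = (638924220926583633867571201, 29193192792157684333155840)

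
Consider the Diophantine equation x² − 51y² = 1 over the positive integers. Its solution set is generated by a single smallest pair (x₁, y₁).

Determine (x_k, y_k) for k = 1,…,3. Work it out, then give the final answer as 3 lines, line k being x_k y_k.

√51 = [7; 7,14, …], period ℓ=2 (even) → k=1
step 0: (7, 1)  from 7·(1,0) + (0,1)
step 1: (50, 7)  from 7·(7,1) + (1,0)
(x₁, y₁) = (50, 7);  50² − 51·7² = 1 ✓
n=2: (50,7)∘(50,7) = (50·50+51·7·7, 50·7+7·50) = (4999,700)
n=3: (4999,700)∘(50,7) = (50·4999+51·7·700, 50·700+7·4999) = (499850,69993)

50 7
4999 700
499850 69993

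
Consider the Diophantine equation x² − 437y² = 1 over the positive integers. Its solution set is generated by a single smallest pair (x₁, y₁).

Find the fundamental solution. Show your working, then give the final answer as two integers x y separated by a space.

√437 → a₀=20, period (1,9,2,9,1,40); ℓ=6 even so k=5
k=0  a_k=20  p_k/q_k = 20/1
k=1  a_k=1  p_k/q_k = 21/1
…
k=3  a_k=2  p_k/q_k = 439/21
k=4  a_k=9  p_k/q_k = 4160/199
k=5  a_k=1  p_k/q_k = 4599/220
(x₁, y₁) = (4599, 220);  4599² − 437·220² = 1 ✓

4599 220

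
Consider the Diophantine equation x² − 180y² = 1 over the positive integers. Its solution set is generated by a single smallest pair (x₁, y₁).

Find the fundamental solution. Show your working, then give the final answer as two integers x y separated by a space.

d=180: √d = [13; 2,2,2,26] (ℓ=4, even), read p_3/q_3
step 0: (13, 1)  from 13·(1,0) + (0,1)
step 1: (27, 2)  from 2·(13,1) + (1,0)
step 2: (67, 5)  from 2·(27,2) + (13,1)
step 3: (161, 12)  from 2·(67,5) + (27,2)
fundamental: x₁=161, y₁=12  (since 25921 − 180·144 = 1)

161 12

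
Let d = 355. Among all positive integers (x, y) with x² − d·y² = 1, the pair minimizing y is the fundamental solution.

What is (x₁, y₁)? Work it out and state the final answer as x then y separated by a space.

d=355: √d = [18; 1,5,3,3,1,6,1,3,3,5,1,36] (ℓ=12, even), read p_11/q_11
a_0=18:  p_0=18·1+0=18,  q_0=18·0+1=1
…
a_2=5:  p_2=5·19+18=113,  q_2=5·1+1=6
…
a_4=3:  p_4=3·358+113=1187,  q_4=3·19+6=63
a_5=1:  p_5=1·1187+358=1545,  q_5=1·63+19=82
a_6=6:  p_6=6·1545+1187=10457,  q_6=6·82+63=555
a_7=1:  p_7=1·10457+1545=12002,  q_7=1·555+82=637
a_8=3:  p_8=3·12002+10457=46463,  q_8=3·637+555=2466
…
a_10=5:  p_10=5·151391+46463=803418,  q_10=5·8035+2466=42641
a_11=1:  p_11=1·803418+151391=954809,  q_11=1·42641+8035=50676
fundamental: x₁=954809, y₁=50676  (since 911660226481 − 355·2568056976 = 1)

954809 50676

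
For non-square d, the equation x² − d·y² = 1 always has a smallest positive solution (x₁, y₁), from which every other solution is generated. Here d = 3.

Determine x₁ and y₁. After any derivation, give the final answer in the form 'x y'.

2 1

√3 = [1; 1,2, …], period ℓ=2 (even) → k=1
a_0=1:  p_0=1·1+0=1,  q_0=1·0+1=1
a_1=1:  p_1=1·1+1=2,  q_1=1·1+0=1
→ (2, 1).  Check: 2²=4, 3·1²=3, difference 1.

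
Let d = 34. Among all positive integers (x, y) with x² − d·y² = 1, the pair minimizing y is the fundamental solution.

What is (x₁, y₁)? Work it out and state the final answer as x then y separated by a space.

35 6

√34 = [5; 1,4,1,10, …], period ℓ=4 (even) → k=3
a_0=5:  p_0=5·1+0=5,  q_0=5·0+1=1
…
a_2=4:  p_2=4·6+5=29,  q_2=4·1+1=5
a_3=1:  p_3=1·29+6=35,  q_3=1·5+1=6
fundamental: x₁=35, y₁=6  (since 1225 − 34·36 = 1)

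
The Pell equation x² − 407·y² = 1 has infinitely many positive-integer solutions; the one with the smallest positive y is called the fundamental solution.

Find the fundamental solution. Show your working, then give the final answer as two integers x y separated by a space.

√407 → a₀=20, period (5,1,2,1,5,40); ℓ=6 even so k=5
a_0=20:  p_0=20·1+0=20,  q_0=20·0+1=1
a_1=5:  p_1=5·20+1=101,  q_1=5·1+0=5
a_2=1:  p_2=1·101+20=121,  q_2=1·5+1=6
a_3=2:  p_3=2·121+101=343,  q_3=2·6+5=17
a_4=1:  p_4=1·343+121=464,  q_4=1·17+6=23
a_5=5:  p_5=5·464+343=2663,  q_5=5·23+17=132
(x₁, y₁) = (2663, 132);  2663² − 407·132² = 1 ✓

2663 132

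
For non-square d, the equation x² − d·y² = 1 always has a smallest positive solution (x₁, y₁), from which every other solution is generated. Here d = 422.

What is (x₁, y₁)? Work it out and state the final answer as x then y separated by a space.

7022501 341850

[20; 1,1,5,2,1,…,1,1,40] for √422; ℓ=14 ⇒ convergent index 13
i=0: a=20 ⇒ p=20, q=1
…
i=3: a=5 ⇒ p=226, q=11
i=4: a=2 ⇒ p=493, q=24
…
i=7: a=20 ⇒ p=53719, q=2615
…
i=9: a=1 ⇒ p=217526, q=10589
i=10: a=2 ⇒ p=598859, q=29152
i=11: a=5 ⇒ p=3211821, q=156349
i=12: a=1 ⇒ p=3810680, q=185501
i=13: a=1 ⇒ p=7022501, q=341850
fundamental: x₁=7022501, y₁=341850  (since 49315520295001 − 422·116861422500 = 1)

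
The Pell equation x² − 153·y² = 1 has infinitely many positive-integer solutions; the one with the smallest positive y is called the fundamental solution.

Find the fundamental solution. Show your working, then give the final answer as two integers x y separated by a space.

d=153: √d = [12; 2,1,2,2,2,1,2,24] (ℓ=8, even), read p_7/q_7
a_0=12:  p_0=12·1+0=12,  q_0=12·0+1=1
…
a_2=1:  p_2=1·25+12=37,  q_2=1·2+1=3
…
a_6=1:  p_6=1·569+235=804,  q_6=1·46+19=65
a_7=2:  p_7=2·804+569=2177,  q_7=2·65+46=176
fundamental: x₁=2177, y₁=176  (since 4739329 − 153·30976 = 1)

2177 176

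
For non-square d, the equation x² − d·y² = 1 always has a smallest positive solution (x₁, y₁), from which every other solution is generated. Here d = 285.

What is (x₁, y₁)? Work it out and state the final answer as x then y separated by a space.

2431 144

√285 → a₀=16, period (1,7,2,7,1,32); ℓ=6 even so k=5
k=0  a_k=16  p_k/q_k = 16/1
k=1  a_k=1  p_k/q_k = 17/1
…
k=3  a_k=2  p_k/q_k = 287/17
k=4  a_k=7  p_k/q_k = 2144/127
k=5  a_k=1  p_k/q_k = 2431/144
fundamental: x₁=2431, y₁=144  (since 5909761 − 285·20736 = 1)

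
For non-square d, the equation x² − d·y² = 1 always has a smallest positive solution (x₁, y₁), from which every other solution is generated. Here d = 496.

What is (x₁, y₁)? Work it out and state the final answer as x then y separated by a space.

4620799 207480

√496 = [22; 3,1,2,4,1,…,1,3,44, …], period ℓ=16 (even) → k=15
k=0  a_k=22  p_k/q_k = 22/1
…
k=4  a_k=4  p_k/q_k = 1069/48
k=5  a_k=1  p_k/q_k = 1314/59
k=6  a_k=1  p_k/q_k = 2383/107
…
k=8  a_k=2  p_k/q_k = 14543/653
…
k=11  a_k=1  p_k/q_k = 84875/3811
k=12  a_k=4  p_k/q_k = 389209/17476
…
k=14  a_k=1  p_k/q_k = 1252502/56239
k=15  a_k=3  p_k/q_k = 4620799/207480
(x₁, y₁) = (4620799, 207480);  4620799² − 496·207480² = 1 ✓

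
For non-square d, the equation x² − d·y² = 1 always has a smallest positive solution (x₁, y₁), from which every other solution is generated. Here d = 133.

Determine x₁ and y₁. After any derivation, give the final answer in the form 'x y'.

d=133: √d = [11; 1,1,7,5,1,…,1,1,22] (ℓ=16, even), read p_15/q_15
k=0  a_k=11  p_k/q_k = 11/1
k=1  a_k=1  p_k/q_k = 12/1
…
k=3  a_k=7  p_k/q_k = 173/15
k=4  a_k=5  p_k/q_k = 888/77
k=5  a_k=1  p_k/q_k = 1061/92
k=6  a_k=1  p_k/q_k = 1949/169
k=7  a_k=1  p_k/q_k = 3010/261
k=8  a_k=2  p_k/q_k = 7969/691
…
k=10  a_k=1  p_k/q_k = 18948/1643
k=11  a_k=1  p_k/q_k = 29927/2595
k=12  a_k=5  p_k/q_k = 168583/14618
k=13  a_k=7  p_k/q_k = 1210008/104921
k=14  a_k=1  p_k/q_k = 1378591/119539
k=15  a_k=1  p_k/q_k = 2588599/224460
(x₁, y₁) = (2588599, 224460);  2588599² − 133·224460² = 1 ✓

2588599 224460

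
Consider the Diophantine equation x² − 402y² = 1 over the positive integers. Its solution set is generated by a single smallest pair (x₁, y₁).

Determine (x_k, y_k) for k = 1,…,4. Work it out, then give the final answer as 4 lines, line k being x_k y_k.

[20; 20,40] for √402; ℓ=2 ⇒ convergent index 1
step 0: (20, 1)  from 20·(1,0) + (0,1)
step 1: (401, 20)  from 20·(20,1) + (1,0)
→ (401, 20).  Check: 401²=160801, 402·20²=160800, difference 1.
n=2: (401,20)∘(401,20) = (401·401+402·20·20, 401·20+20·401) = (321601,16040)
n=3: (321601,16040)∘(401,20) = (401·321601+402·20·16040, 401·16040+20·321601) = (257923601,12864060)
n=4: (257923601,12864060)∘(401,20) = (401·257923601+402·20·12864060, 401·12864060+20·257923601) = (206854406401,10316960080)

401 20
321601 16040
257923601 12864060
206854406401 10316960080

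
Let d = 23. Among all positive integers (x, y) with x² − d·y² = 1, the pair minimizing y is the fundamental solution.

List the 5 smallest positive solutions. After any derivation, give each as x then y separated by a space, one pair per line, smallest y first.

d=23: √d = [4; 1,3,1,8] (ℓ=4, even), read p_3/q_3
a_0=4:  p_0=4·1+0=4,  q_0=4·0+1=1
…
a_2=3:  p_2=3·5+4=19,  q_2=3·1+1=4
a_3=1:  p_3=1·19+5=24,  q_3=1·4+1=5
→ (24, 5).  Check: 24²=576, 23·5²=575, difference 1.
n=2: (24,5)∘(24,5) = (24·24+23·5·5, 24·5+5·24) = (1151,240)
n=3: (1151,240)∘(24,5) = (24·1151+23·5·240, 24·240+5·1151) = (55224,11515)
n=4: (55224,11515)∘(24,5) = (24·55224+23·5·11515, 24·11515+5·55224) = (2649601,552480)
n=5: (2649601,552480)∘(24,5) = (24·2649601+23·5·552480, 24·552480+5·2649601) = (127125624,26507525)

24 5
1151 240
55224 11515
2649601 552480
127125624 26507525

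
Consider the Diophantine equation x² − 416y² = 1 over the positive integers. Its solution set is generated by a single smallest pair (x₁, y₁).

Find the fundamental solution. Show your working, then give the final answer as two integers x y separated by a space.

√416 = [20; 2,1,1,9,1,1,2,40, …], period ℓ=8 (even) → k=7
a_0=20:  p_0=20·1+0=20,  q_0=20·0+1=1
a_1=2:  p_1=2·20+1=41,  q_1=2·1+0=2
a_2=1:  p_2=1·41+20=61,  q_2=1·2+1=3
a_3=1:  p_3=1·61+41=102,  q_3=1·3+2=5
…
a_6=1:  p_6=1·1081+979=2060,  q_6=1·53+48=101
a_7=2:  p_7=2·2060+1081=5201,  q_7=2·101+53=255
→ (5201, 255).  Check: 5201²=27050401, 416·255²=27050400, difference 1.

5201 255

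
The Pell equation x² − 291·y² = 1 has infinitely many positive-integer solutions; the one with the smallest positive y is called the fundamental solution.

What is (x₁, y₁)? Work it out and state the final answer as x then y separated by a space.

[17; 17,34] for √291; ℓ=2 ⇒ convergent index 1
a_0=17:  p_0=17·1+0=17,  q_0=17·0+1=1
a_1=17:  p_1=17·17+1=290,  q_1=17·1+0=17
(x₁, y₁) = (290, 17);  290² − 291·17² = 1 ✓

290 17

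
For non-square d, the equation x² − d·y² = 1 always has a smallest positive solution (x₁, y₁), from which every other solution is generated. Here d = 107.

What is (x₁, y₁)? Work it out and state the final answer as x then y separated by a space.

962 93

[10; 2,1,9,1,2,20] for √107; ℓ=6 ⇒ convergent index 5
step 0: (10, 1)  from 10·(1,0) + (0,1)
step 1: (21, 2)  from 2·(10,1) + (1,0)
step 2: (31, 3)  from 1·(21,2) + (10,1)
…
step 4: (331, 32)  from 1·(300,29) + (31,3)
step 5: (962, 93)  from 2·(331,32) + (300,29)
→ (962, 93).  Check: 962²=925444, 107·93²=925443, difference 1.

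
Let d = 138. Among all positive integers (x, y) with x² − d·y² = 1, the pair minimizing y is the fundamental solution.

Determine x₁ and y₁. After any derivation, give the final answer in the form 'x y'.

47 4

√138 = [11; 1,2,1,22, …], period ℓ=4 (even) → k=3
k=0  a_k=11  p_k/q_k = 11/1
…
k=2  a_k=2  p_k/q_k = 35/3
k=3  a_k=1  p_k/q_k = 47/4
fundamental: x₁=47, y₁=4  (since 2209 − 138·16 = 1)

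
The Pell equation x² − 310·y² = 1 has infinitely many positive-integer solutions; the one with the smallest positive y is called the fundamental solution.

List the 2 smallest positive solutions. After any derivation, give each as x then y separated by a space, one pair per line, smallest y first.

848719 48204
1440647881921 81823301352

√310 → a₀=17, period (1,1,1,1,5,…,1,1,34); ℓ=16 even so k=15
step 0: (17, 1)  from 17·(1,0) + (0,1)
…
step 2: (35, 2)  from 1·(18,1) + (17,1)
step 3: (53, 3)  from 1·(35,2) + (18,1)
…
step 5: (493, 28)  from 5·(88,5) + (53,3)
…
step 7: (2060, 117)  from 1·(1567,89) + (493,28)
step 8: (5687, 323)  from 2·(2060,117) + (1567,89)
…
step 12: (181315, 10298)  from 1·(152387,8655) + (28928,1643)
…
step 14: (515017, 29251)  from 1·(333702,18953) + (181315,10298)
step 15: (848719, 48204)  from 1·(515017,29251) + (333702,18953)
→ (848719, 48204).  Check: 848719²=720323940961, 310·48204²=720323940960, difference 1.
n=2: (848719,48204)∘(848719,48204) = (848719·848719+310·48204·48204, 848719·48204+48204·848719) = (1440647881921,81823301352)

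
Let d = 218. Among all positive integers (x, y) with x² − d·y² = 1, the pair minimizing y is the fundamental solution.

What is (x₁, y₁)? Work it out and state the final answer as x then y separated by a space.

√218 → a₀=14, period (1,3,3,1,28); ℓ=5 odd so k=9
a_0=14:  p_0=14·1+0=14,  q_0=14·0+1=1
a_1=1:  p_1=1·14+1=15,  q_1=1·1+0=1
a_2=3:  p_2=3·15+14=59,  q_2=3·1+1=4
…
a_5=28:  p_5=28·251+192=7220,  q_5=28·17+13=489
a_6=1:  p_6=1·7220+251=7471,  q_6=1·489+17=506
a_7=3:  p_7=3·7471+7220=29633,  q_7=3·506+489=2007
a_8=3:  p_8=3·29633+7471=96370,  q_8=3·2007+506=6527
a_9=1:  p_9=1·96370+29633=126003,  q_9=1·6527+2007=8534
(x₁, y₁) = (126003, 8534);  126003² − 218·8534² = 1 ✓

126003 8534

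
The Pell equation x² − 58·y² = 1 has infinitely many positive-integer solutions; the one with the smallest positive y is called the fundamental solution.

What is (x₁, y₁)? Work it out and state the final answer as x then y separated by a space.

d=58: √d = [7; 1,1,1,1,1,1,14] (ℓ=7, odd), read p_13/q_13
i=0: a=7 ⇒ p=7, q=1
…
i=4: a=1 ⇒ p=38, q=5
…
i=6: a=1 ⇒ p=99, q=13
…
i=12: a=1 ⇒ p=12071, q=1585
i=13: a=1 ⇒ p=19603, q=2574
→ (19603, 2574).  Check: 19603²=384277609, 58·2574²=384277608, difference 1.

19603 2574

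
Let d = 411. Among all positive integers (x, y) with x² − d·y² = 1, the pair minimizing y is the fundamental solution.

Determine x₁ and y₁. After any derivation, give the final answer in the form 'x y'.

[20; 3,1,1,1,19,1,1,1,3,40] for √411; ℓ=10 ⇒ convergent index 9
a_0=20:  p_0=20·1+0=20,  q_0=20·0+1=1
…
a_3=1:  p_3=1·81+61=142,  q_3=1·4+3=7
…
a_6=1:  p_6=1·4379+223=4602,  q_6=1·216+11=227
a_7=1:  p_7=1·4602+4379=8981,  q_7=1·227+216=443
a_8=1:  p_8=1·8981+4602=13583,  q_8=1·443+227=670
a_9=3:  p_9=3·13583+8981=49730,  q_9=3·670+443=2453
→ (49730, 2453).  Check: 49730²=2473072900, 411·2453²=2473072899, difference 1.

49730 2453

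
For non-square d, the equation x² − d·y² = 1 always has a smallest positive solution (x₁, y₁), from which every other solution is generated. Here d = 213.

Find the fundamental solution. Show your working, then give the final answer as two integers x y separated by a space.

194399 13320

√213 → a₀=14, period (1,1,2,6,1,8,1,6,2,1,1,28); ℓ=12 even so k=11
a_0=14:  p_0=14·1+0=14,  q_0=14·0+1=1
…
a_2=1:  p_2=1·15+14=29,  q_2=1·1+1=2
a_3=2:  p_3=2·29+15=73,  q_3=2·2+1=5
a_4=6:  p_4=6·73+29=467,  q_4=6·5+2=32
a_5=1:  p_5=1·467+73=540,  q_5=1·32+5=37
…
a_7=1:  p_7=1·4787+540=5327,  q_7=1·328+37=365
…
a_10=1:  p_10=1·78825+36749=115574,  q_10=1·5401+2518=7919
a_11=1:  p_11=1·115574+78825=194399,  q_11=1·7919+5401=13320
(x₁, y₁) = (194399, 13320);  194399² − 213·13320² = 1 ✓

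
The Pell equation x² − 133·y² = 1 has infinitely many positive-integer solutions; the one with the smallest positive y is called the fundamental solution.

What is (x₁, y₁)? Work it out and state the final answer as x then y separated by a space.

[11; 1,1,7,5,1,…,1,1,22] for √133; ℓ=16 ⇒ convergent index 15
i=0: a=11 ⇒ p=11, q=1
…
i=5: a=1 ⇒ p=1061, q=92
…
i=11: a=1 ⇒ p=29927, q=2595
…
i=14: a=1 ⇒ p=1378591, q=119539
i=15: a=1 ⇒ p=2588599, q=224460
fundamental: x₁=2588599, y₁=224460  (since 6700844782801 − 133·50382291600 = 1)

2588599 224460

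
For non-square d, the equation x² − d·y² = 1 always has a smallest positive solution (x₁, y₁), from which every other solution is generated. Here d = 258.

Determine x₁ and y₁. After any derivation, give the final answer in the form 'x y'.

257 16

√258 = [16; 16,32, …], period ℓ=2 (even) → k=1
k=0  a_k=16  p_k/q_k = 16/1
k=1  a_k=16  p_k/q_k = 257/16
fundamental: x₁=257, y₁=16  (since 66049 − 258·256 = 1)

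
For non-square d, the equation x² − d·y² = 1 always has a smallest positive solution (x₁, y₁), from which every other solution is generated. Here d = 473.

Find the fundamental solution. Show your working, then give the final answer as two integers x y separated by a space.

√473 → a₀=21, period (1,2,1,42); ℓ=4 even so k=3
step 0: (21, 1)  from 21·(1,0) + (0,1)
step 1: (22, 1)  from 1·(21,1) + (1,0)
step 2: (65, 3)  from 2·(22,1) + (21,1)
step 3: (87, 4)  from 1·(65,3) + (22,1)
→ (87, 4).  Check: 87²=7569, 473·4²=7568, difference 1.

87 4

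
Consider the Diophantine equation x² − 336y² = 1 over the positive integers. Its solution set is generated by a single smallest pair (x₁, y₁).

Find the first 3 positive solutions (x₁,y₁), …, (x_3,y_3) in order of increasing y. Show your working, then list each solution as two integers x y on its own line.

d=336: √d = [18; 3,36] (ℓ=2, even), read p_1/q_1
step 0: (18, 1)  from 18·(1,0) + (0,1)
step 1: (55, 3)  from 3·(18,1) + (1,0)
→ (55, 3).  Check: 55²=3025, 336·3²=3024, difference 1.
(55+3√336)^2 = 6049 + 330√336
(55+3√336)^3 = 665335 + 36297√336

55 3
6049 330
665335 36297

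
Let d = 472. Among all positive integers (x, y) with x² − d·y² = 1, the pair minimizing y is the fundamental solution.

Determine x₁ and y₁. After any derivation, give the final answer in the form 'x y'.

√472 = [21; 1,2,1,1,1,…,2,1,42, …], period ℓ=14 (even) → k=13
a_0=21:  p_0=21·1+0=21,  q_0=21·0+1=1
a_1=1:  p_1=1·21+1=22,  q_1=1·1+0=1
a_2=2:  p_2=2·22+21=65,  q_2=2·1+1=3
a_3=1:  p_3=1·65+22=87,  q_3=1·3+1=4
…
a_7=5:  p_7=5·1108+239=5779,  q_7=5·51+11=266
a_8=4:  p_8=4·5779+1108=24224,  q_8=4·266+51=1115
…
a_11=1:  p_11=1·54227+30003=84230,  q_11=1·2496+1381=3877
a_12=2:  p_12=2·84230+54227=222687,  q_12=2·3877+2496=10250
a_13=1:  p_13=1·222687+84230=306917,  q_13=1·10250+3877=14127
(x₁, y₁) = (306917, 14127);  306917² − 472·14127² = 1 ✓

306917 14127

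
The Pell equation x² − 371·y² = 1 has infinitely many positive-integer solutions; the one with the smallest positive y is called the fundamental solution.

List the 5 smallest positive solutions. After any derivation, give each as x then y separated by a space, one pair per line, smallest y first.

[19; 3,1,4,1,3,38] for √371; ℓ=6 ⇒ convergent index 5
i=0: a=19 ⇒ p=19, q=1
i=1: a=3 ⇒ p=58, q=3
i=2: a=1 ⇒ p=77, q=4
…
i=4: a=1 ⇒ p=443, q=23
i=5: a=3 ⇒ p=1695, q=88
fundamental: x₁=1695, y₁=88  (since 2873025 − 371·7744 = 1)
k=2:  x_2 = 1695·1695+371·88·88 = 5746049,  y_2 = 1695·88+88·1695 = 298320
k=3:  x_3 = 1695·5746049+371·88·298320 = 19479104415,  y_3 = 1695·298320+88·5746049 = 1011304712
k=4:  x_4 = 1695·19479104415+371·88·1011304712 = 66034158220801,  y_4 = 1695·1011304712+88·19479104415 = 3428322675360
k=5:  x_5 = 1695·66034158220801+371·88·3428322675360 = 223855776889410975,  y_5 = 1695·3428322675360+88·66034158220801 = 11622012858165688

1695 88
5746049 298320
19479104415 1011304712
66034158220801 3428322675360
223855776889410975 11622012858165688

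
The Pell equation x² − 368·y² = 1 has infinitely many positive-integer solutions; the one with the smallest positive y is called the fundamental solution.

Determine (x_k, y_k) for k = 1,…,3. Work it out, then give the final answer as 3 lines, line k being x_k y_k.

1151 60
2649601 138120
6099380351 317952180

[19; 5,2,5,38] for √368; ℓ=4 ⇒ convergent index 3
a_0=19:  p_0=19·1+0=19,  q_0=19·0+1=1
…
a_2=2:  p_2=2·96+19=211,  q_2=2·5+1=11
a_3=5:  p_3=5·211+96=1151,  q_3=5·11+5=60
(x₁, y₁) = (1151, 60);  1151² − 368·60² = 1 ✓
(x_2, y_2) = (1151·1151 + 368·60·60, 1151·60 + 60·1151) = (2649601, 138120)
(x_3, y_3) = (1151·2649601 + 368·60·138120, 1151·138120 + 60·2649601) = (6099380351, 317952180)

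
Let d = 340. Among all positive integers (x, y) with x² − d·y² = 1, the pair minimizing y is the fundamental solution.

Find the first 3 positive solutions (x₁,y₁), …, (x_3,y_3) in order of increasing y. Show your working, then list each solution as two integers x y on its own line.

√340 → a₀=18, period (2,3,1,1,1,…,3,2,36); ℓ=14 even so k=13
a_0=18:  p_0=18·1+0=18,  q_0=18·0+1=1
a_1=2:  p_1=2·18+1=37,  q_1=2·1+0=2
a_2=3:  p_2=3·37+18=129,  q_2=3·2+1=7
a_3=1:  p_3=1·129+37=166,  q_3=1·7+2=9
a_4=1:  p_4=1·166+129=295,  q_4=1·9+7=16
…
a_6=1:  p_6=1·461+295=756,  q_6=1·25+16=41
…
a_8=1:  p_8=1·6509+756=7265,  q_8=1·353+41=394
a_9=1:  p_9=1·7265+6509=13774,  q_9=1·394+353=747
a_10=1:  p_10=1·13774+7265=21039,  q_10=1·747+394=1141
…
a_12=3:  p_12=3·34813+21039=125478,  q_12=3·1888+1141=6805
a_13=2:  p_13=2·125478+34813=285769,  q_13=2·6805+1888=15498
→ (285769, 15498).  Check: 285769²=81663921361, 340·15498²=81663921360, difference 1.
(x_2, y_2) = (285769·285769 + 340·15498·15498, 285769·15498 + 15498·285769) = (163327842721, 8857695924)
(x_3, y_3) = (285769·163327842721 + 340·15498·8857695924, 285769·8857695924 + 15498·163327842721) = (93348068572789129, 5062509812995614)

285769 15498
163327842721 8857695924
93348068572789129 5062509812995614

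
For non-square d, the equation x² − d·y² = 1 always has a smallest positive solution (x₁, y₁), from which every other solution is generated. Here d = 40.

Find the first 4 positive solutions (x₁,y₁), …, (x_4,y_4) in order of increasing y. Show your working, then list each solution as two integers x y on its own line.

19 3
721 114
27379 4329
1039681 164388

[6; 3,12] for √40; ℓ=2 ⇒ convergent index 1
step 0: (6, 1)  from 6·(1,0) + (0,1)
step 1: (19, 3)  from 3·(6,1) + (1,0)
(x₁, y₁) = (19, 3);  19² − 40·3² = 1 ✓
n=2: (19,3)∘(19,3) = (19·19+40·3·3, 19·3+3·19) = (721,114)
n=3: (721,114)∘(19,3) = (19·721+40·3·114, 19·114+3·721) = (27379,4329)
n=4: (27379,4329)∘(19,3) = (19·27379+40·3·4329, 19·4329+3·27379) = (1039681,164388)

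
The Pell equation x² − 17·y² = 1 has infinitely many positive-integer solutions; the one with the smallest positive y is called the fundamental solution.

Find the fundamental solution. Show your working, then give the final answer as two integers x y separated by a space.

33 8

[4; 8] for √17; ℓ=1 ⇒ convergent index 1
a_0=4:  p_0=4·1+0=4,  q_0=4·0+1=1
a_1=8:  p_1=8·4+1=33,  q_1=8·1+0=8
→ (33, 8).  Check: 33²=1089, 17·8²=1088, difference 1.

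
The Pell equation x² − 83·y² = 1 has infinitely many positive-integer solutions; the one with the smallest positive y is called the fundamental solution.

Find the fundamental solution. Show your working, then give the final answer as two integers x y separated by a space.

d=83: √d = [9; 9,18] (ℓ=2, even), read p_1/q_1
a_0=9:  p_0=9·1+0=9,  q_0=9·0+1=1
a_1=9:  p_1=9·9+1=82,  q_1=9·1+0=9
→ (82, 9).  Check: 82²=6724, 83·9²=6723, difference 1.

82 9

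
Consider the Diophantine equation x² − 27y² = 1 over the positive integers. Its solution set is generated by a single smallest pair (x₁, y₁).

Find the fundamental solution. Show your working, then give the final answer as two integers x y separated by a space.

26 5

d=27: √d = [5; 5,10] (ℓ=2, even), read p_1/q_1
step 0: (5, 1)  from 5·(1,0) + (0,1)
step 1: (26, 5)  from 5·(5,1) + (1,0)
(x₁, y₁) = (26, 5);  26² − 27·5² = 1 ✓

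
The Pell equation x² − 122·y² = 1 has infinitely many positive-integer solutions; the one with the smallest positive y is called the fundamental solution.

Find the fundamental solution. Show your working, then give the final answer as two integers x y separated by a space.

243 22

√122 = [11; 22, …], period ℓ=1 (odd) → k=1
i=0: a=11 ⇒ p=11, q=1
i=1: a=22 ⇒ p=243, q=22
(x₁, y₁) = (243, 22);  243² − 122·22² = 1 ✓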